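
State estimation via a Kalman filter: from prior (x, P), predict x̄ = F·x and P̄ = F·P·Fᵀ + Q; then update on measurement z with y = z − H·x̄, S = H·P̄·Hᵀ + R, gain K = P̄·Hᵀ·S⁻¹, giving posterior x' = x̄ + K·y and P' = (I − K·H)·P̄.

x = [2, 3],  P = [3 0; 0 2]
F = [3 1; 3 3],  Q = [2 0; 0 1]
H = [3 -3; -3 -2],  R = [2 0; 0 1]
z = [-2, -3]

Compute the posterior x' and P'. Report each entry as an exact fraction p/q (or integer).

x̄ = F·x = [9, 15]
P̄ = F·P·Fᵀ + Q = [31 33; 33 46]
y = z − H·x̄ = [16, 54]
S = H·P̄·Hᵀ + R = [101 96; 96 860]
K = P̄·Hᵀ·S⁻¹ = [2526/19411 -15483/77644; -543/2773 -2221/11092]
x' = x̄ + K·y = [12189/38822, 5847/5546]
P' = (I − K·H)·P̄ = [5791/77644 -135/11092; -135/11092 1313/11092]

x' = [12189/38822, 5847/5546]
P' = [5791/77644 -135/11092; -135/11092 1313/11092]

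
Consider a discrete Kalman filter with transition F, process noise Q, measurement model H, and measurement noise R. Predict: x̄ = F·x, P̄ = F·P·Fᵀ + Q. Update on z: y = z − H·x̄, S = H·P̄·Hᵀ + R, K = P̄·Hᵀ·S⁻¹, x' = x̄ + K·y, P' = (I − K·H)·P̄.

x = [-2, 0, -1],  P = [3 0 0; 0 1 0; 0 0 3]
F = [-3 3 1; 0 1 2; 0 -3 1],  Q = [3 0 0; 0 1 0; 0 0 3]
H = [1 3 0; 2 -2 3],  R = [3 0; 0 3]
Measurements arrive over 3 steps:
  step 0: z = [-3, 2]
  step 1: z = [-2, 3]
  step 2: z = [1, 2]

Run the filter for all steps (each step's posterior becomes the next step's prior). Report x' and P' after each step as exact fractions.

step 0: x̄ = F·x = [5, -2, -1]
step 0: P̄ = F·P·Fᵀ + Q = [42 9 -6; 9 14 3; -6 3 15]
step 0: y = z − H·x̄ = [-2, -9]
step 0: S = H·P̄·Hᵀ + R = [225 45; 45 182]
step 0: K = P̄·Hᵀ·S⁻¹ = [3466/12975 171/865; 3109/12975 -56/865; -223/12975 132/865]
step 0: x' = x̄ + K·y = [34858/12975, -24608/12975, -30349/12975]
step 0: P' = (I − K·H)·P̄ = [60892/4325 -19142/4325 -52501/4325; -19142/4325 7417/4325 17426/4325; -52501/4325 17426/4325 47278/4325]
step 1: x̄ = F·x = [-208747/12975, -85306/12975, 1739/519]
step 1: P̄ = F·P·Fᵀ + Q = [1439152/4325 611221/4325 -1370/173; 611221/4325 270558/4325 -593/173; -1370/173 -593/173 898/173]
step 1: y = z − H·x̄ = [87743/2595, 51794/4325]
step 1: S = H·P̄·Hᵀ + R = [302179/173 692733/865; 692733/865 1930997/4325]
step 1: K = P̄·Hᵀ·S⁻¹ = [217418791/599004238 91794453/599004238; 62632076/299502119 -13567243/299502119; -8281823/85572034 16118235/85572034]
step 1: x' = x̄ + K·y = [-169471479/85572034, -1979652/42786017, 199720061/85572034]
step 1: P' = (I − K·H)·P̄ = [1831121427/599004238 -196477509/299502119 -198703311/85572034; -196477509/299502119 128124579/299502119 28976307/42786017; -198703311/85572034 28976307/42786017 187222185/85572034]
step 2: x̄ = F·x = [348128293/42786017, 197740409/42786017, 211597973/85572034]
step 2: P̄ = F·P·Fᵀ + Q = [19873321224/299502119 7876970133/299502119 -179756379/299502119; 7876970133/299502119 3860073884/299502119 -87989187/299502119; -179756379/299502119 -87989187/299502119 2979800643/599004238]
step 2: y = z − H·x̄ = [-898563503/42786017, -1065201387/85572034]
step 2: S = H·P̄·Hᵀ + R = [102774313335/299502119 6680415408/42786017; 6680415408/42786017 12892634947/85572034]
step 2: K = P̄·Hᵀ·S⁻¹ = [1928409040711/5455367995799 837002651982/5455367995799; 1145570170153/5455367995799 -247825612090/5455367995799; -490717308468/5455367995799 1026720946995/5455367995799]
step 2: x' = x̄ + K·y = [-6530596846179/5455367995799, 4239030863191/5455367995799, 11014831790005/5455367995799]
step 2: P' = (I − K·H)·P̄ = [16332910646007/5455367995799 -3515894507958/5455367995799 -12395534117328/5455367995799; -3515894507958/5455367995799 2317535006139/5455367995799 3641127397308/5455367995799; -12395534117328/5455367995799 3641127397308/5455367995799 11717828623419/5455367995799]

step 0: x' = [34858/12975, -24608/12975, -30349/12975], P' = [60892/4325 -19142/4325 -52501/4325; -19142/4325 7417/4325 17426/4325; -52501/4325 17426/4325 47278/4325]
step 1: x' = [-169471479/85572034, -1979652/42786017, 199720061/85572034], P' = [1831121427/599004238 -196477509/299502119 -198703311/85572034; -196477509/299502119 128124579/299502119 28976307/42786017; -198703311/85572034 28976307/42786017 187222185/85572034]
step 2: x' = [-6530596846179/5455367995799, 4239030863191/5455367995799, 11014831790005/5455367995799], P' = [16332910646007/5455367995799 -3515894507958/5455367995799 -12395534117328/5455367995799; -3515894507958/5455367995799 2317535006139/5455367995799 3641127397308/5455367995799; -12395534117328/5455367995799 3641127397308/5455367995799 11717828623419/5455367995799]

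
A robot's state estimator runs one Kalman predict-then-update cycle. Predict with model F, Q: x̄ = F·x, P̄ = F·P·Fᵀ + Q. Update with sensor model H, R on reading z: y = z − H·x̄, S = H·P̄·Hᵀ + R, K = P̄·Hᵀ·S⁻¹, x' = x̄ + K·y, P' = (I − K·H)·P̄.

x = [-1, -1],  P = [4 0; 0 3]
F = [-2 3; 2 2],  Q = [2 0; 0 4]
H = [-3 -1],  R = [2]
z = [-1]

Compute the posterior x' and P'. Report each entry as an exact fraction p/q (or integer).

x' = [645/451, -1500/451]
P' = [1526/451 -4304/451; -4304/451 12988/451]

x̄ = F·x = [-1, -4]
P̄ = F·P·Fᵀ + Q = [45 2; 2 32]
y = z − H·x̄ = [-8]
S = H·P̄·Hᵀ + R = [451]
K = P̄·Hᵀ·S⁻¹ = [-137/451; -38/451]
x' = x̄ + K·y = [645/451, -1500/451]
P' = (I − K·H)·P̄ = [1526/451 -4304/451; -4304/451 12988/451]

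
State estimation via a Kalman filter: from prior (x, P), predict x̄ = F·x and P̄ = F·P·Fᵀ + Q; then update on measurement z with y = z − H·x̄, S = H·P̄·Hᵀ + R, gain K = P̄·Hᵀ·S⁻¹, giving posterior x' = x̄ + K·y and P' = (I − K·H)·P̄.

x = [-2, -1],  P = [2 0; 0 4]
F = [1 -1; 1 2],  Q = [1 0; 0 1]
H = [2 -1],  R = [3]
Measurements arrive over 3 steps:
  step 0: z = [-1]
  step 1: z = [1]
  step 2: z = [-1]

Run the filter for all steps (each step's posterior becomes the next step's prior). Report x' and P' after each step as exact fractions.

step 0: x' = [-67/37, -203/74], P' = [59/37 88/37; 88/37 445/74]
step 1: x' = [-3529/6422, -7646/3211], P' = [6361/6422 4612/3211; 4612/3211 15026/3211]
step 2: x' = [-79301/464777, 113992/464777], P' = [409675/464777 539471/464777; 539471/464777 1855717/464777]

step 0: x̄ = F·x = [-1, -4]
step 0: P̄ = F·P·Fᵀ + Q = [7 -6; -6 19]
step 0: y = z − H·x̄ = [-3]
step 0: S = H·P̄·Hᵀ + R = [74]
step 0: K = P̄·Hᵀ·S⁻¹ = [10/37; -31/74]
step 0: x' = x̄ + K·y = [-67/37, -203/74]
step 0: P' = (I − K·H)·P̄ = [59/37 88/37; 88/37 445/74]
step 1: x̄ = F·x = [69/74, -270/37]
step 1: P̄ = F·P·Fᵀ + Q = [285/74 -298/37; -298/37 1338/37]
step 1: y = z − H·x̄ = [-302/37]
step 1: S = H·P̄·Hᵀ + R = [3211/37]
step 1: K = P̄·Hᵀ·S⁻¹ = [583/3211; -1934/3211]
step 1: x' = x̄ + K·y = [-3529/6422, -7646/3211]
step 1: P' = (I − K·H)·P̄ = [6361/6422 4612/3211; 4612/3211 15026/3211]
step 2: x̄ = F·x = [11763/6422, -34113/6422]
step 2: P̄ = F·P·Fᵀ + Q = [24387/6422 -44519/6422; -44519/6422 169887/6422]
step 2: y = z − H·x̄ = [-64061/6422]
step 2: S = H·P̄·Hᵀ + R = [464777/6422]
step 2: K = P̄·Hᵀ·S⁻¹ = [93293/464777; -258925/464777]
step 2: x' = x̄ + K·y = [-79301/464777, 113992/464777]
step 2: P' = (I − K·H)·P̄ = [409675/464777 539471/464777; 539471/464777 1855717/464777]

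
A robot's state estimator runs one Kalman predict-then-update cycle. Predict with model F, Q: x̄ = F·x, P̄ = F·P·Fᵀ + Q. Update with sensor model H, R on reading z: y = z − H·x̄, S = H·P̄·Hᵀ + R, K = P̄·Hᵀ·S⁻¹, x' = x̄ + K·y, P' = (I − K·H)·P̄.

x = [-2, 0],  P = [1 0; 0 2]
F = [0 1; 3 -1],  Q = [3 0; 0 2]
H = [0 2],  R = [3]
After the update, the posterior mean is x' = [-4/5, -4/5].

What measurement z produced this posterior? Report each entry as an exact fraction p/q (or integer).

z = [-1]

x̄ = F·x = [0, -6]
P̄ = F·P·Fᵀ + Q = [5 -2; -2 13]
S = H·P̄·Hᵀ + R = [55]
K = P̄·Hᵀ·S⁻¹ = [-4/55; 26/55]
x' − x̄ = [-4/5, 26/5] = K·y
y = (KᵀK)⁻¹·Kᵀ·(x' − x̄) = [11]
z = y + H·x̄ = [11] + [-12] = [-1]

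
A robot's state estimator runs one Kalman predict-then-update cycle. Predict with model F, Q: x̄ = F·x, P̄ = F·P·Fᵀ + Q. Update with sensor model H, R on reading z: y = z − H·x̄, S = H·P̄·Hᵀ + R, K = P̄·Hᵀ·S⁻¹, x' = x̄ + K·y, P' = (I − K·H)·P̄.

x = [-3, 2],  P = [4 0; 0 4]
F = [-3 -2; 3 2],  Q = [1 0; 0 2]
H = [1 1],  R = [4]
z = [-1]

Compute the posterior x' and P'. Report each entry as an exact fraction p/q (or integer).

x̄ = F·x = [5, -5]
P̄ = F·P·Fᵀ + Q = [53 -52; -52 54]
y = z − H·x̄ = [-1]
S = H·P̄·Hᵀ + R = [7]
K = P̄·Hᵀ·S⁻¹ = [1/7; 2/7]
x' = x̄ + K·y = [34/7, -37/7]
P' = (I − K·H)·P̄ = [370/7 -366/7; -366/7 374/7]

x' = [34/7, -37/7]
P' = [370/7 -366/7; -366/7 374/7]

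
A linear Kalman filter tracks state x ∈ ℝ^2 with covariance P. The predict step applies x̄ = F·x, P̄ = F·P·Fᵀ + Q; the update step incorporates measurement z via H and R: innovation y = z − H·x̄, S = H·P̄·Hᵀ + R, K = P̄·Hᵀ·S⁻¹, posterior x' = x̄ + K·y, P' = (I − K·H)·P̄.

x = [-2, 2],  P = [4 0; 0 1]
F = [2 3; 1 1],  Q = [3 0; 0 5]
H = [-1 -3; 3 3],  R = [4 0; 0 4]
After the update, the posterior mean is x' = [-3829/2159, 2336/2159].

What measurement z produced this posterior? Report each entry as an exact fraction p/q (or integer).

x̄ = F·x = [2, 0]
P̄ = F·P·Fᵀ + Q = [28 11; 11 10]
S = H·P̄·Hᵀ + R = [188 -306; -306 544]
K = P̄·Hᵀ·S⁻¹ = [77/254 1665/4318; -89/254 -351/4318]
x' − x̄ = [-8147/2159, 2336/2159] = K·y
y = (KᵀK)⁻¹·Kᵀ·(x' − x̄) = [-1, -9]
z = y + H·x̄ = [-1, -9] + [-2, 6] = [-3, -3]

z = [-3, -3]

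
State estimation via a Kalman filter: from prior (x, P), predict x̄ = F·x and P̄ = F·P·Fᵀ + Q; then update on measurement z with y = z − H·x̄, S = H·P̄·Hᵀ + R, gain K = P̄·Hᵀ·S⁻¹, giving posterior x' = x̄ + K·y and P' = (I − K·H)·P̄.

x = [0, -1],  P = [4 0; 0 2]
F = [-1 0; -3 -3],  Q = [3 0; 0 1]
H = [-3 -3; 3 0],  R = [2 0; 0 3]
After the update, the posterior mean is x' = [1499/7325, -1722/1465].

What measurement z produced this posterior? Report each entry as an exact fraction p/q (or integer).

x̄ = F·x = [0, 3]
P̄ = F·P·Fᵀ + Q = [7 12; 12 55]
S = H·P̄·Hᵀ + R = [776 -171; -171 66]
K = P̄·Hᵀ·S⁻¹ = [-57/7325 2183/7325; -474/1465 -429/1465]
x' − x̄ = [1499/7325, -6117/1465] = K·y
y = (KᵀK)⁻¹·Kᵀ·(x' − x̄) = [12, 1]
z = y + H·x̄ = [12, 1] + [-9, 0] = [3, 1]

z = [3, 1]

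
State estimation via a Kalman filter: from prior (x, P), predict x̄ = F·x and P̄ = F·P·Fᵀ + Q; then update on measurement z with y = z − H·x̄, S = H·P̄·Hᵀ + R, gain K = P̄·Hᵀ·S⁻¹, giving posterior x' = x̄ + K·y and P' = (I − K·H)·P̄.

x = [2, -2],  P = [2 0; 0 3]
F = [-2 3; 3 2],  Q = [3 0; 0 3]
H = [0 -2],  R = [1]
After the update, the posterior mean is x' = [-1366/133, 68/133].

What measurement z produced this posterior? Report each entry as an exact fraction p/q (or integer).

z = [-1]

x̄ = F·x = [-10, 2]
P̄ = F·P·Fᵀ + Q = [38 6; 6 33]
S = H·P̄·Hᵀ + R = [133]
K = P̄·Hᵀ·S⁻¹ = [-12/133; -66/133]
x' − x̄ = [-36/133, -198/133] = K·y
y = (KᵀK)⁻¹·Kᵀ·(x' − x̄) = [3]
z = y + H·x̄ = [3] + [-4] = [-1]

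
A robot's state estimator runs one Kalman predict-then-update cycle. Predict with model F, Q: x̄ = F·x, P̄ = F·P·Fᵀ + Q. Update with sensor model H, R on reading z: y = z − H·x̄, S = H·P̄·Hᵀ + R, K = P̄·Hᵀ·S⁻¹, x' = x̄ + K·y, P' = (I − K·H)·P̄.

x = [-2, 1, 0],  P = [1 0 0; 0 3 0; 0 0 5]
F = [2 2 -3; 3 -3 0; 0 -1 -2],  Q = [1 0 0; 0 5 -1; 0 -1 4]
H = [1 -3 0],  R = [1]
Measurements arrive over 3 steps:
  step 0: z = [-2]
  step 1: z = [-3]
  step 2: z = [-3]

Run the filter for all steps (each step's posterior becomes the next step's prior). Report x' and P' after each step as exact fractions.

step 0: x̄ = F·x = [-2, -9, -1]
step 0: P̄ = F·P·Fᵀ + Q = [62 -12 24; -12 41 8; 24 8 27]
step 0: y = z − H·x̄ = [-27]
step 0: S = H·P̄·Hᵀ + R = [504]
step 0: K = P̄·Hᵀ·S⁻¹ = [7/36; -15/56; 0]
step 0: x' = x̄ + K·y = [-29/4, -99/56, -1]
step 0: P' = (I − K·H)·P̄ = [773/18 57/4 24; 57/4 271/56 8; 24 8 27]
step 1: x̄ = F·x = [-421/28, -921/56, 211/56]
step 1: P̄ = F·P·Fᵀ + Q = [20807/126 7109/84 555/28; 7109/84 9999/56 -7013/56; 555/28 -7013/56 8335/56]
step 1: y = z − H·x̄ = [-2089/56]
step 1: S = H·P̄·Hᵀ + R = [637727/504]
step 1: K = P̄·Hᵀ·S⁻¹ = [-44734/637727; -227319/637727; 199341/637727]
step 1: x' = x̄ + K·y = [-7919943/637727, -2008521/637727, -5033267/637727]
step 1: P' = (I − K·H)·P̄ = [101340500/637727 33795078/637727 30333756/637727; 33795078/637727 11340799/637727 10044805/637727; 30333756/637727 10044805/637727 16075906/637727]
step 2: x̄ = F·x = [-4757127/637727, -17734266/637727, 12075055/637727]
step 2: P̄ = F·P·Fᵀ + Q = [381863969/637727 357397647/637727 -125196147/637727; 357397647/637727 409008922/637727 -189734270/637727; -125196147/637727 -189734270/637727 118374551/637727]
step 2: y = z − H·x̄ = [-50358852/637727]
step 2: S = H·P̄·Hᵀ + R = [1919196112/637727]
step 2: K = P̄·Hᵀ·S⁻¹ = [-172582243/479799028; -869629119/1919196112; 444006663/1919196112]
step 2: x' = x̄ + K·y = [2512273560/119949757, 3825300537/479799028, 319389323/479799028]
step 2: P' = (I − K·H)·P̄ = [25120246892/119949757 33551189937/479799028 25965148359/479799028; 33551189937/479799028 45024796289/1919196112 34472195591/1919196112; 25965148359/479799028 34472195591/1919196112 47108027809/1919196112]

step 0: x' = [-29/4, -99/56, -1], P' = [773/18 57/4 24; 57/4 271/56 8; 24 8 27]
step 1: x' = [-7919943/637727, -2008521/637727, -5033267/637727], P' = [101340500/637727 33795078/637727 30333756/637727; 33795078/637727 11340799/637727 10044805/637727; 30333756/637727 10044805/637727 16075906/637727]
step 2: x' = [2512273560/119949757, 3825300537/479799028, 319389323/479799028], P' = [25120246892/119949757 33551189937/479799028 25965148359/479799028; 33551189937/479799028 45024796289/1919196112 34472195591/1919196112; 25965148359/479799028 34472195591/1919196112 47108027809/1919196112]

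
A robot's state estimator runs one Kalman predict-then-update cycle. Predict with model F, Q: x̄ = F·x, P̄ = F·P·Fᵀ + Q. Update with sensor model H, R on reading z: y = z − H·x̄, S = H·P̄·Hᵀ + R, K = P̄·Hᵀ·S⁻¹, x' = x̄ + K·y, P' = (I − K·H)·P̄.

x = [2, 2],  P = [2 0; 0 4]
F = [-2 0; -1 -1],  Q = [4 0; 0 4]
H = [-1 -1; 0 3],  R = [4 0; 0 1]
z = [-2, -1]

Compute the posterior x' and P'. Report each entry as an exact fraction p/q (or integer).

x' = [648/665, -214/665]
P' = [1948/665 -44/665; -44/665 72/665]

x̄ = F·x = [-4, -4]
P̄ = F·P·Fᵀ + Q = [12 4; 4 10]
y = z − H·x̄ = [-10, 11]
S = H·P̄·Hᵀ + R = [34 -42; -42 91]
K = P̄·Hᵀ·S⁻¹ = [-68/95 -132/665; -1/95 216/665]
x' = x̄ + K·y = [648/665, -214/665]
P' = (I − K·H)·P̄ = [1948/665 -44/665; -44/665 72/665]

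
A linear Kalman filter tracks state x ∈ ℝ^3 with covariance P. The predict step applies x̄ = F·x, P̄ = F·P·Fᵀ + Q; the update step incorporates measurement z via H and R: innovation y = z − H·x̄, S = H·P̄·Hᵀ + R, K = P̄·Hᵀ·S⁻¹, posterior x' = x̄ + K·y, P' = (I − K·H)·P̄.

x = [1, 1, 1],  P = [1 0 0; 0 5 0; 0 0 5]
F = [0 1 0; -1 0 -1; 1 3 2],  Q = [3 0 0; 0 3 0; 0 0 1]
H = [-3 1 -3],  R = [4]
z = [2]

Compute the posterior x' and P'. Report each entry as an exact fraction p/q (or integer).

x̄ = F·x = [1, -2, 6]
P̄ = F·P·Fᵀ + Q = [8 0 15; 0 9 -11; 15 -11 67]
y = z − H·x̄ = [25]
S = H·P̄·Hᵀ + R = [1024]
K = P̄·Hᵀ·S⁻¹ = [-69/1024; 21/512; -257/1024]
x' = x̄ + K·y = [-701/1024, -499/512, -281/1024]
P' = (I − K·H)·P̄ = [3431/1024 1449/512 -2373/1024; 1449/512 1863/256 -235/512; -2373/1024 -235/512 2559/1024]

x' = [-701/1024, -499/512, -281/1024]
P' = [3431/1024 1449/512 -2373/1024; 1449/512 1863/256 -235/512; -2373/1024 -235/512 2559/1024]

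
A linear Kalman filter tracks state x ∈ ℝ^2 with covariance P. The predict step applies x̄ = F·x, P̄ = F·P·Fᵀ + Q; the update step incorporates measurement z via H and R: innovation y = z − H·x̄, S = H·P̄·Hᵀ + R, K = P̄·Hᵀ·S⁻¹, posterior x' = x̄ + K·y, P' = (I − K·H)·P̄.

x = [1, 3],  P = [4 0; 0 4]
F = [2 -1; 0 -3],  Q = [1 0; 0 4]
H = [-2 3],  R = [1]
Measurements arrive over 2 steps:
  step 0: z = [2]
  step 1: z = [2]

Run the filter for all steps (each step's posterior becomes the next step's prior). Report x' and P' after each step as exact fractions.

step 0: x̄ = F·x = [-1, -9]
step 0: P̄ = F·P·Fᵀ + Q = [21 12; 12 40]
step 0: y = z − H·x̄ = [27]
step 0: S = H·P̄·Hᵀ + R = [301]
step 0: K = P̄·Hᵀ·S⁻¹ = [-6/301; 96/301]
step 0: x' = x̄ + K·y = [-463/301, -117/301]
step 0: P' = (I − K·H)·P̄ = [6285/301 4188/301; 4188/301 2824/301]
step 1: x̄ = F·x = [-809/301, 351/301]
step 1: P̄ = F·P·Fᵀ + Q = [11513/301 -16656/301; -16656/301 26620/301]
step 1: y = z − H·x̄ = [-2069/301]
step 1: S = H·P̄·Hᵀ + R = [485805/301]
step 1: K = P̄·Hᵀ·S⁻¹ = [-72994/485805; 37724/161935]
step 1: x' = x̄ + K·y = [-803959/485805, -70471/161935]
step 1: P' = (I − K·H)·P̄ = [880229/485805 187496/161935; 187496/161935 137572/161935]

step 0: x' = [-463/301, -117/301], P' = [6285/301 4188/301; 4188/301 2824/301]
step 1: x' = [-803959/485805, -70471/161935], P' = [880229/485805 187496/161935; 187496/161935 137572/161935]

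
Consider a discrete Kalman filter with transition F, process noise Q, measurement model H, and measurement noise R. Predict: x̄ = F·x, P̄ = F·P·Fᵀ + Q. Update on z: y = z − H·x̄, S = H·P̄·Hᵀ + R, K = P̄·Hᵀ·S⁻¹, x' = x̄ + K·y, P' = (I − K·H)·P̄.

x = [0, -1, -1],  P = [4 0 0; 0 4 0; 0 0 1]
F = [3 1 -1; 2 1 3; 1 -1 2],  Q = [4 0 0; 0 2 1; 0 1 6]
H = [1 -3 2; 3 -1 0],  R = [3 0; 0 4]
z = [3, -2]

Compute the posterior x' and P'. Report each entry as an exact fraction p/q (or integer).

x' = [-30908/20413, -53702/20413, -32921/20413]
P' = [34395/20413 72453/20413 88227/20413; 72453/20413 205687/20413 262563/20413; 88227/20413 262563/20413 703461/40826]

x̄ = F·x = [0, -4, -1]
P̄ = F·P·Fᵀ + Q = [45 25 6; 25 31 11; 6 11 18]
y = z − H·x̄ = [-7, -6]
S = H·P̄·Hᵀ + R = [141 -8; -8 290]
K = P̄·Hᵀ·S⁻¹ = [-2170/20413 7683/20413; -6494/20413 2918/20413; 1333/20413 1059/40826]
x' = x̄ + K·y = [-30908/20413, -53702/20413, -32921/20413]
P' = (I − K·H)·P̄ = [34395/20413 72453/20413 88227/20413; 72453/20413 205687/20413 262563/20413; 88227/20413 262563/20413 703461/40826]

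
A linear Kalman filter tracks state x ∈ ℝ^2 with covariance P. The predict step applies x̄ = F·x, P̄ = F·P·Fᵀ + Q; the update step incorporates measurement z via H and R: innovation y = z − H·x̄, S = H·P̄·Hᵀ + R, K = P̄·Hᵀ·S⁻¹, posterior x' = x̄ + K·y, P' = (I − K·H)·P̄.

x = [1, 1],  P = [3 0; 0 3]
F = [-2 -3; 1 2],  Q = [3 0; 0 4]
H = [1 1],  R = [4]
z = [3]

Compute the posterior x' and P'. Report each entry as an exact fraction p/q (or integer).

x' = [5/17, 26/17]
P' = [390/17 -318/17; -318/17 298/17]

x̄ = F·x = [-5, 3]
P̄ = F·P·Fᵀ + Q = [42 -24; -24 19]
y = z − H·x̄ = [5]
S = H·P̄·Hᵀ + R = [17]
K = P̄·Hᵀ·S⁻¹ = [18/17; -5/17]
x' = x̄ + K·y = [5/17, 26/17]
P' = (I − K·H)·P̄ = [390/17 -318/17; -318/17 298/17]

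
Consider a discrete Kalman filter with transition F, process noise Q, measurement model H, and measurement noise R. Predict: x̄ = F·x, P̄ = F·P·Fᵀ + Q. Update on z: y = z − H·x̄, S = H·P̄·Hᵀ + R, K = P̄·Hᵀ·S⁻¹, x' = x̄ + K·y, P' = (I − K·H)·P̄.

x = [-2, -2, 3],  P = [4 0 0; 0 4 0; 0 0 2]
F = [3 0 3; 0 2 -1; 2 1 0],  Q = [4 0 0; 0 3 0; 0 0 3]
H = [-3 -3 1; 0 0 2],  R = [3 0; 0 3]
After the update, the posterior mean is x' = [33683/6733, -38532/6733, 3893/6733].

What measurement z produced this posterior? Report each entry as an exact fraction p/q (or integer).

z = [3, 2]

x̄ = F·x = [3, -7, -6]
P̄ = F·P·Fᵀ + Q = [58 -6 24; -6 21 8; 24 8 23]
S = H·P̄·Hᵀ + R = [437 -146; -146 95]
K = P̄·Hᵀ·S⁻¹ = [-1844/6733 568/6733; -393/6733 530/6733; -73/6733 3148/6733]
x' − x̄ = [13484/6733, 8599/6733, 44291/6733] = K·y
y = (KᵀK)⁻¹·Kᵀ·(x' − x̄) = [-3, 14]
z = y + H·x̄ = [-3, 14] + [6, -12] = [3, 2]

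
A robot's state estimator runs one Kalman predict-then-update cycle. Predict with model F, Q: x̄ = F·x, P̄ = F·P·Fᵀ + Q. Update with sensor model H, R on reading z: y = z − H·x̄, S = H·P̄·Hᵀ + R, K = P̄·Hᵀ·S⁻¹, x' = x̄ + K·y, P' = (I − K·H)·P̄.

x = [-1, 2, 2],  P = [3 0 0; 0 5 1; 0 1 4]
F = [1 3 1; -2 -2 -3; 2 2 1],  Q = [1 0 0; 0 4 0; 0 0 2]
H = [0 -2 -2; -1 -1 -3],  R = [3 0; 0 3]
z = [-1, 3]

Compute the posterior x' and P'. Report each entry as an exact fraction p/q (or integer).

x' = [17/206, 33187/16274, -345/206]
P' = [1999/412 581/412 -713/412; 581/412 83869/32548 -679/412; -713/412 -679/412 595/412]

x̄ = F·x = [7, -8, 4]
P̄ = F·P·Fᵀ + Q = [59 -59 45; -59 84 -52; 45 -52 42]
y = z − H·x̄ = [-9, 14]
S = H·P̄·Hᵀ + R = [91 -24; -24 364]
K = P̄·Hᵀ·S⁻¹ = [22/103 -147/412; -5038/8137 10385/32548; 14/103 -131/412]
x' = x̄ + K·y = [17/206, 33187/16274, -345/206]
P' = (I − K·H)·P̄ = [1999/412 581/412 -713/412; 581/412 83869/32548 -679/412; -713/412 -679/412 595/412]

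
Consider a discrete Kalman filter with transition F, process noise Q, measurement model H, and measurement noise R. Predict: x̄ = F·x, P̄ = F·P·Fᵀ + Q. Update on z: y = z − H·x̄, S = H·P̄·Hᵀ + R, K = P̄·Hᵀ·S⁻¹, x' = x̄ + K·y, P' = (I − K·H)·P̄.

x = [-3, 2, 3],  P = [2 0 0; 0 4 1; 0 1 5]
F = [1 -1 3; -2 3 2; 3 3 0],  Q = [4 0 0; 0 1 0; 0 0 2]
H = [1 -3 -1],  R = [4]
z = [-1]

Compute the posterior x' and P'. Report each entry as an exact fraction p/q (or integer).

x' = [77/25, 426/85, -4564/425]
P' = [2433/50 81/5 7/50; 81/5 157/17 -882/85; 7/50 -882/85 27151/850]

x̄ = F·x = [4, 18, -3]
P̄ = F·P·Fᵀ + Q = [49 21 3; 21 77 30; 3 30 56]
y = z − H·x̄ = [46]
S = H·P̄·Hᵀ + R = [850]
K = P̄·Hᵀ·S⁻¹ = [-1/50; -24/85; -143/850]
x' = x̄ + K·y = [77/25, 426/85, -4564/425]
P' = (I − K·H)·P̄ = [2433/50 81/5 7/50; 81/5 157/17 -882/85; 7/50 -882/85 27151/850]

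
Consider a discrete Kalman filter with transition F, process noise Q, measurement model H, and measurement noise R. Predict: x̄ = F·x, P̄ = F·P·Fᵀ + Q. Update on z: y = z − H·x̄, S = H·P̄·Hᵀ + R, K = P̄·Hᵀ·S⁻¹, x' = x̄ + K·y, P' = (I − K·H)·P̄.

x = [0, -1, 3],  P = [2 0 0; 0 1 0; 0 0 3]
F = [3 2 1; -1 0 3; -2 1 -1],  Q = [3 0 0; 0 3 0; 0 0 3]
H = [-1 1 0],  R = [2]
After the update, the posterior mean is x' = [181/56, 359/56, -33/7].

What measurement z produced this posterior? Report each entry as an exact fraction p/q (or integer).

z = [3]

x̄ = F·x = [1, 9, -4]
P̄ = F·P·Fᵀ + Q = [28 3 -13; 3 32 -5; -13 -5 15]
S = H·P̄·Hᵀ + R = [56]
K = P̄·Hᵀ·S⁻¹ = [-25/56; 29/56; 1/7]
x' − x̄ = [125/56, -145/56, -5/7] = K·y
y = (KᵀK)⁻¹·Kᵀ·(x' − x̄) = [-5]
z = y + H·x̄ = [-5] + [8] = [3]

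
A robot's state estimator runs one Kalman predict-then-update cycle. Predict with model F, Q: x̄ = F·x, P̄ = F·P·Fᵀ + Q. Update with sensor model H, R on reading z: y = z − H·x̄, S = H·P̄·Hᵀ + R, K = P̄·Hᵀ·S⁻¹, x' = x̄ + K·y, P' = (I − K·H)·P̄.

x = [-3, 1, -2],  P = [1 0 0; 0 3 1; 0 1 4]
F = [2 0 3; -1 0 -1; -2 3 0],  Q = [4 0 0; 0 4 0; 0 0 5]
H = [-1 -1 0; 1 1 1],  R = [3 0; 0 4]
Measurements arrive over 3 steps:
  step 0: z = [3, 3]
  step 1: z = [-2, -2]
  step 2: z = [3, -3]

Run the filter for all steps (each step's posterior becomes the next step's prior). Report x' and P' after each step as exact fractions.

step 0: x' = [-9626/1203, 5228/1203, 8359/1203], P' = [13832/1203 -10307/1203 -3085/1203; -10307/1203 9734/1203 481/1203; -3085/1203 481/1203 6620/1203]
step 1: x' = [23755415/3896441, -14309173/3896441, -14150332/3896441], P' = [94937573/7792882 -33377320/3896441 -33204649/7792882; -33377320/3896441 29947723/3896441 5905877/3896441; -33204649/7792882 5905877/3896441 51974299/7792882]
step 2: x' = [-208648009530/53859637523, 59086099098/53859637523, -34221347285/53859637523], P' = [660011483172/53859637523 -466143033483/53859637523 -223826585489/53859637523; -466143033483/53859637523 419008354014/53859637523 77643726665/53859637523; -223826585489/53859637523 77643726665/53859637523 356978691520/53859637523]

step 0: x̄ = F·x = [-12, 5, 9]
step 0: P̄ = F·P·Fᵀ + Q = [44 -14 5; -14 9 -1; 5 -1 36]
step 0: y = z − H·x̄ = [-4, 1]
step 0: S = H·P̄·Hᵀ + R = [28 -29; -29 73]
step 0: K = P̄·Hᵀ·S⁻¹ = [-1175/1203 110/1203; 191/1203 -23/1203; 868/1203 1004/1203]
step 0: x' = x̄ + K·y = [-9626/1203, 5228/1203, 8359/1203]
step 0: P' = (I − K·H)·P̄ = [13832/1203 -10307/1203 -3085/1203; -10307/1203 9734/1203 481/1203; -3085/1203 481/1203 6620/1203]
step 1: x̄ = F·x = [5825/1203, 1267/1203, 34936/1203]
step 1: P̄ = F·P·Fᵀ + Q = [82700/1203 -32099/1203 -94331/1203; -32099/1203 19094/1203 50972/1203; -94331/1203 50972/1203 272633/1203]
step 1: y = z − H·x̄ = [1562/401, -44434/1203]
step 1: S = H·P̄·Hᵀ + R = [13735/401 1921/401; 1921/401 228323/1203]
step 1: K = P̄·Hᵀ·S⁻¹ = [-9394311/7792882 -1255429/7792882; 1143199/3896441 619070/3896441; 7130965/7792882 7645351/7792882]
step 1: x' = x̄ + K·y = [23755415/3896441, -14309173/3896441, -14150332/3896441]
step 1: P' = (I − K·H)·P̄ = [94937573/7792882 -33377320/3896441 -33204649/7792882; -33377320/3896441 29947723/3896441 5905877/3896441; -33204649/7792882 5905877/3896441 51974299/7792882]
step 2: x̄ = F·x = [5059834/3896441, -9605083/3896441, -90438349/3896441]
step 2: P̄ = F·P·Fᵀ + Q = [480234723/7792882 -89887399/3896441 -237372226/3896441; -89887399/3896441 55837051/3896441 144147253/3896441; -237372226/3896441 144147253/3896441 879414698/3896441]
step 2: y = z − H·x̄ = [7144074/3896441, 83294275/3896441]
step 2: S = H·P̄·Hᵀ + R = [255737875/7792882 -45909283/7792882; -45909283/7792882 1649460261/7792882]
step 2: K = P̄·Hᵀ·S⁻¹ = [-64622816563/53859637523 -7489533950/53859637523; 15711559823/53859637523 7627261799/53859637523; 48727619608/53859637523 52698958174/53859637523]
step 2: x' = x̄ + K·y = [-208648009530/53859637523, 59086099098/53859637523, -34221347285/53859637523]
step 2: P' = (I − K·H)·P̄ = [660011483172/53859637523 -466143033483/53859637523 -223826585489/53859637523; -466143033483/53859637523 419008354014/53859637523 77643726665/53859637523; -223826585489/53859637523 77643726665/53859637523 356978691520/53859637523]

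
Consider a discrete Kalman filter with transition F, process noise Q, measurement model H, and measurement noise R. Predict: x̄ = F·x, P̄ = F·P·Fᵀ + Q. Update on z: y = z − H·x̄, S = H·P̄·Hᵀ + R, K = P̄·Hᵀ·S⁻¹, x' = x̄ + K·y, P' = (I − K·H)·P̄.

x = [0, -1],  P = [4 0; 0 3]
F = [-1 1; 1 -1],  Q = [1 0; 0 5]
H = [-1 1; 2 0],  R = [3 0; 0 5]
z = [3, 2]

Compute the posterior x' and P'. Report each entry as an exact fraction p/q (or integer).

x' = [24/469, 960/469]
P' = [355/469 130/469; 130/469 979/469]

x̄ = F·x = [-1, 1]
P̄ = F·P·Fᵀ + Q = [8 -7; -7 12]
y = z − H·x̄ = [1, 4]
S = H·P̄·Hᵀ + R = [37 -30; -30 37]
K = P̄·Hᵀ·S⁻¹ = [-75/469 142/469; 283/469 52/469]
x' = x̄ + K·y = [24/469, 960/469]
P' = (I − K·H)·P̄ = [355/469 130/469; 130/469 979/469]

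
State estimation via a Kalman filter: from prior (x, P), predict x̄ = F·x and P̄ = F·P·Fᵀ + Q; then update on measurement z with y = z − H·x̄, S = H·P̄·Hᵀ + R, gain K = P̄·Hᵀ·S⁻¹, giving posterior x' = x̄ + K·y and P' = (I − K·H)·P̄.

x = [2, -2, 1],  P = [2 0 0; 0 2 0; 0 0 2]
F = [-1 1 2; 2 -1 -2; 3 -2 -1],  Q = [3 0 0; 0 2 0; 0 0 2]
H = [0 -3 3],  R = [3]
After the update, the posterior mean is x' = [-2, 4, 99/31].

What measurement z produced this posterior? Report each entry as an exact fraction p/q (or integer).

x̄ = F·x = [-2, 4, 9]
P̄ = F·P·Fᵀ + Q = [15 -14 -14; -14 20 20; -14 20 30]
S = H·P̄·Hᵀ + R = [93]
K = P̄·Hᵀ·S⁻¹ = [0; 0; 10/31]
x' − x̄ = [0, 0, -180/31] = K·y
y = (KᵀK)⁻¹·Kᵀ·(x' − x̄) = [-18]
z = y + H·x̄ = [-18] + [15] = [-3]

z = [-3]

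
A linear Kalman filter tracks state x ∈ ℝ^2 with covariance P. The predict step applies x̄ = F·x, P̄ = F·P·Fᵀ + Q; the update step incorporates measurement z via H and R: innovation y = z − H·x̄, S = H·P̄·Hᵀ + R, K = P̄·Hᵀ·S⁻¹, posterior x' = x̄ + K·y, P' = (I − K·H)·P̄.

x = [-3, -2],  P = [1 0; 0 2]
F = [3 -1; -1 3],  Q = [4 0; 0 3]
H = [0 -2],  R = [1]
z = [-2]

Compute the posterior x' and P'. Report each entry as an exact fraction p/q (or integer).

x' = [-767/89, 85/89]
P' = [1011/89 -9/89; -9/89 22/89]

x̄ = F·x = [-7, -3]
P̄ = F·P·Fᵀ + Q = [15 -9; -9 22]
y = z − H·x̄ = [-8]
S = H·P̄·Hᵀ + R = [89]
K = P̄·Hᵀ·S⁻¹ = [18/89; -44/89]
x' = x̄ + K·y = [-767/89, 85/89]
P' = (I − K·H)·P̄ = [1011/89 -9/89; -9/89 22/89]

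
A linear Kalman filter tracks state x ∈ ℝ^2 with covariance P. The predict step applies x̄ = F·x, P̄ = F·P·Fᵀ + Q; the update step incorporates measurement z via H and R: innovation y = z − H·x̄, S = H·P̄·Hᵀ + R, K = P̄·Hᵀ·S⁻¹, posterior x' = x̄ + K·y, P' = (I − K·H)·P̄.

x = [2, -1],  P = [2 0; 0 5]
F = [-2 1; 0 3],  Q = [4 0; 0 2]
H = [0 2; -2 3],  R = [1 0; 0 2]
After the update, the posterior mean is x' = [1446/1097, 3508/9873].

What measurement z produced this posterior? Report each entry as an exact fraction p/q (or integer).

z = [1, -2]

x̄ = F·x = [-5, -3]
P̄ = F·P·Fᵀ + Q = [17 15; 15 47]
S = H·P̄·Hᵀ + R = [189 222; 222 313]
K = P̄·Hᵀ·S⁻¹ = [772/1097 -509/1097; 4780/9873 37/3291]
x' − x̄ = [6931/1097, 33127/9873] = K·y
y = (KᵀK)⁻¹·Kᵀ·(x' − x̄) = [7, -3]
z = y + H·x̄ = [7, -3] + [-6, 1] = [1, -2]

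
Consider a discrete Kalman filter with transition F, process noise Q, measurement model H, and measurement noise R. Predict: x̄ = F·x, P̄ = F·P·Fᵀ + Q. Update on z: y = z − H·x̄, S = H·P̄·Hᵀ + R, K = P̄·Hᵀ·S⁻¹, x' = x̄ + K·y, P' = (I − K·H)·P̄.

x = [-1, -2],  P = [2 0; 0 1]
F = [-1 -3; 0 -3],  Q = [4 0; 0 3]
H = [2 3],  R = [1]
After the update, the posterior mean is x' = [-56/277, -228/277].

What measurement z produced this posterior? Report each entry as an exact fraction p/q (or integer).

z = [-3]

x̄ = F·x = [7, 6]
P̄ = F·P·Fᵀ + Q = [15 9; 9 12]
S = H·P̄·Hᵀ + R = [277]
K = P̄·Hᵀ·S⁻¹ = [57/277; 54/277]
x' − x̄ = [-1995/277, -1890/277] = K·y
y = (KᵀK)⁻¹·Kᵀ·(x' − x̄) = [-35]
z = y + H·x̄ = [-35] + [32] = [-3]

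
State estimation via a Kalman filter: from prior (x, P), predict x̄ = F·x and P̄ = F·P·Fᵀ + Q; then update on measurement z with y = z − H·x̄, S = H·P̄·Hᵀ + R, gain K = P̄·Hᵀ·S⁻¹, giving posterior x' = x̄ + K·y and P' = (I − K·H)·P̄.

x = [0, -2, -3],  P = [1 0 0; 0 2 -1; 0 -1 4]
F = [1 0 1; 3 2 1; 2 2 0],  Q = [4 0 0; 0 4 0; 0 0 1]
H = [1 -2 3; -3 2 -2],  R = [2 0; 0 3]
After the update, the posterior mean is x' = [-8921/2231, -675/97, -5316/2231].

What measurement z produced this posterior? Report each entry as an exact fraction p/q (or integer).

x̄ = F·x = [-3, -7, -4]
P̄ = F·P·Fᵀ + Q = [9 5 0; 5 21 12; 0 12 13]
S = H·P̄·Hᵀ + R = [48 -29; -29 64]
K = P̄·Hᵀ·S⁻¹ = [-557/2231 -845/2231; 1/97 5/97; 902/2231 339/2231]
x' − x̄ = [-2228/2231, 4/97, 3608/2231] = K·y
y = (KᵀK)⁻¹·Kᵀ·(x' − x̄) = [4, 0]
z = y + H·x̄ = [4, 0] + [-1, 3] = [3, 3]

z = [3, 3]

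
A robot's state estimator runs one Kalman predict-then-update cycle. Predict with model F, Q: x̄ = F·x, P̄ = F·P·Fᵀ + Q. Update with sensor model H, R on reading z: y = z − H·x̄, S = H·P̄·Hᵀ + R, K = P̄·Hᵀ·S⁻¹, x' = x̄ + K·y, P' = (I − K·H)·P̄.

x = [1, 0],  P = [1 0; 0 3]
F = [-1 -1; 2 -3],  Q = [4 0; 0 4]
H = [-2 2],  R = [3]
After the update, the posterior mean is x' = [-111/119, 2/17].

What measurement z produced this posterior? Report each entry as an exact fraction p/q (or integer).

x̄ = F·x = [-1, 2]
P̄ = F·P·Fᵀ + Q = [8 7; 7 35]
S = H·P̄·Hᵀ + R = [119]
K = P̄·Hᵀ·S⁻¹ = [-2/119; 8/17]
x' − x̄ = [8/119, -32/17] = K·y
y = (KᵀK)⁻¹·Kᵀ·(x' − x̄) = [-4]
z = y + H·x̄ = [-4] + [6] = [2]

z = [2]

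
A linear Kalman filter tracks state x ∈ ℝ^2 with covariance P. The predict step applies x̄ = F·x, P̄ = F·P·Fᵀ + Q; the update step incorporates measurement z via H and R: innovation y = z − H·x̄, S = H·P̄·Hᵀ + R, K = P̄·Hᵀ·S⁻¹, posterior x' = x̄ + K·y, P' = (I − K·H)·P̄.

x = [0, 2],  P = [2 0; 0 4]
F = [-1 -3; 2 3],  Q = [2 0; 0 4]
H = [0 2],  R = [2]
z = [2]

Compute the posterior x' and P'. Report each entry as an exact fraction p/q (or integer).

x̄ = F·x = [-6, 6]
P̄ = F·P·Fᵀ + Q = [40 -40; -40 48]
y = z − H·x̄ = [-10]
S = H·P̄·Hᵀ + R = [194]
K = P̄·Hᵀ·S⁻¹ = [-40/97; 48/97]
x' = x̄ + K·y = [-182/97, 102/97]
P' = (I − K·H)·P̄ = [680/97 -40/97; -40/97 48/97]

x' = [-182/97, 102/97]
P' = [680/97 -40/97; -40/97 48/97]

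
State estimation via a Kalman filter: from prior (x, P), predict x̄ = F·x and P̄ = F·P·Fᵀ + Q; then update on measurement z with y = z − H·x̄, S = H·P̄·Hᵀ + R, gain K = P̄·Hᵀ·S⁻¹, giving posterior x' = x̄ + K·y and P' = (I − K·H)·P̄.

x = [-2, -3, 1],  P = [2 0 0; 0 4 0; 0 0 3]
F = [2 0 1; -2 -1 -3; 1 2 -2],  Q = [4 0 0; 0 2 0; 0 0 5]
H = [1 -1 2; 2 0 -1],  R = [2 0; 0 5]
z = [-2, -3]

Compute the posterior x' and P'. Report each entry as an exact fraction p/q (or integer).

x' = [-7567/5391, 3497/5391, -349/3594]
P' = [5809/5391 11017/5391 1136/1797; 11017/5391 78379/5391 10793/1797; 1136/1797 10793/1797 1789/599]

x̄ = F·x = [-3, 4, -10]
P̄ = F·P·Fᵀ + Q = [15 -17 -2; -17 41 6; -2 6 35]
y = z − H·x̄ = [25, -7]
S = H·P̄·Hᵀ + R = [200 -6; -6 108]
K = P̄·Hᵀ·S⁻¹ = [268/1797 1642/5391; -434/1797 -2069/5391; 359/1198 -619/1797]
x' = x̄ + K·y = [-7567/5391, 3497/5391, -349/3594]
P' = (I − K·H)·P̄ = [5809/5391 11017/5391 1136/1797; 11017/5391 78379/5391 10793/1797; 1136/1797 10793/1797 1789/599]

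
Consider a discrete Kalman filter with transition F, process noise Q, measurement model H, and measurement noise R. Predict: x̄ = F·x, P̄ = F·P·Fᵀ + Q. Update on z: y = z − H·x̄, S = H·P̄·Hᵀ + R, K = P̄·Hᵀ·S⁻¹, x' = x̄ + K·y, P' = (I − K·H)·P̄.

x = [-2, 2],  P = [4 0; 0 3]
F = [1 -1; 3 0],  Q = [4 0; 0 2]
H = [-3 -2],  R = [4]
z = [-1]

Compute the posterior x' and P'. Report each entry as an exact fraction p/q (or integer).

x̄ = F·x = [-4, -6]
P̄ = F·P·Fᵀ + Q = [11 12; 12 38]
y = z − H·x̄ = [-25]
S = H·P̄·Hᵀ + R = [399]
K = P̄·Hᵀ·S⁻¹ = [-1/7; -16/57]
x' = x̄ + K·y = [-3/7, 58/57]
P' = (I − K·H)·P̄ = [20/7 -4; -4 374/57]

x' = [-3/7, 58/57]
P' = [20/7 -4; -4 374/57]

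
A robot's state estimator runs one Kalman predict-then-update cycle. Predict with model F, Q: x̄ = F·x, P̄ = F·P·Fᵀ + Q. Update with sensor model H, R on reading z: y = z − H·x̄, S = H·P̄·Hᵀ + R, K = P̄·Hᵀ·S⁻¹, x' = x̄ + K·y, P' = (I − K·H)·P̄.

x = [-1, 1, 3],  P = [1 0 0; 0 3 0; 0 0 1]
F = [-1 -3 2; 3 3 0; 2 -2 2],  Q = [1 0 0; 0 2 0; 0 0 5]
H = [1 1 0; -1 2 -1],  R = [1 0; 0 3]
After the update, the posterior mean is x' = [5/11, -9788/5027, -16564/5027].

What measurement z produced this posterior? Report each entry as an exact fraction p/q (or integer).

z = [-2, -1]

x̄ = F·x = [4, 0, 2]
P̄ = F·P·Fᵀ + Q = [33 -30 20; -30 38 -12; 20 -12 25]
S = H·P̄·Hᵀ + R = [12 5; 5 421]
K = P̄·Hᵀ·S⁻¹ = [4/11 -3/11; 2778/5027 1376/5027; 3713/5027 -868/5027]
x' − x̄ = [-39/11, -9788/5027, -26618/5027] = K·y
y = (KᵀK)⁻¹·Kᵀ·(x' − x̄) = [-6, 5]
z = y + H·x̄ = [-6, 5] + [4, -6] = [-2, -1]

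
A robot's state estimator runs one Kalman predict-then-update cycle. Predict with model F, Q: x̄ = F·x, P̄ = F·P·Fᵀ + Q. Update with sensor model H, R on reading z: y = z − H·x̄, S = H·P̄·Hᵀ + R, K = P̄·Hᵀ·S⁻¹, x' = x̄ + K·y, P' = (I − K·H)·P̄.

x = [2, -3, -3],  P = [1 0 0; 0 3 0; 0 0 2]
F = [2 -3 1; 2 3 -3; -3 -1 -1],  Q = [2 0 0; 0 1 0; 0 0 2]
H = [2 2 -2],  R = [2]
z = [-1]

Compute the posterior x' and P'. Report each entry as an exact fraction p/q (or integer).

x̄ = F·x = [10, 4, 0]
P̄ = F·P·Fᵀ + Q = [35 -29 1; -29 50 -9; 1 -9 16]
y = z − H·x̄ = [-29]
S = H·P̄·Hᵀ + R = [238]
K = P̄·Hᵀ·S⁻¹ = [5/119; 30/119; -24/119]
x' = x̄ + K·y = [1045/119, -394/119, 696/119]
P' = (I − K·H)·P̄ = [4115/119 -3751/119 359/119; -3751/119 4150/119 369/119; 359/119 369/119 752/119]

x' = [1045/119, -394/119, 696/119]
P' = [4115/119 -3751/119 359/119; -3751/119 4150/119 369/119; 359/119 369/119 752/119]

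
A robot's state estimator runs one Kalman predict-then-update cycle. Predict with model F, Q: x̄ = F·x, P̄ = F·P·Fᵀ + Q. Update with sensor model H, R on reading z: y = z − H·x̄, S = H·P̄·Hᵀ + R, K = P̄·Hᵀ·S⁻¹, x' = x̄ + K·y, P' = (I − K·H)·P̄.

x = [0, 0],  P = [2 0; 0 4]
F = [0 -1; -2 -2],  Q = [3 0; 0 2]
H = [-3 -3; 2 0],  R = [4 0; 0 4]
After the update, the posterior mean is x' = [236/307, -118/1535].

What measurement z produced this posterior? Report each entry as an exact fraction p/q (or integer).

x̄ = F·x = [0, 0]
P̄ = F·P·Fᵀ + Q = [7 8; 8 26]
S = H·P̄·Hᵀ + R = [445 -90; -90 32]
K = P̄·Hᵀ·S⁻¹ = [-9/307 109/307; -456/1535 -103/307]
x' − x̄ = [236/307, -118/1535] = K·y
y = (KᵀK)⁻¹·Kᵀ·(x' − x̄) = [-2, 2]
z = y + H·x̄ = [-2, 2] + [0, 0] = [-2, 2]

z = [-2, 2]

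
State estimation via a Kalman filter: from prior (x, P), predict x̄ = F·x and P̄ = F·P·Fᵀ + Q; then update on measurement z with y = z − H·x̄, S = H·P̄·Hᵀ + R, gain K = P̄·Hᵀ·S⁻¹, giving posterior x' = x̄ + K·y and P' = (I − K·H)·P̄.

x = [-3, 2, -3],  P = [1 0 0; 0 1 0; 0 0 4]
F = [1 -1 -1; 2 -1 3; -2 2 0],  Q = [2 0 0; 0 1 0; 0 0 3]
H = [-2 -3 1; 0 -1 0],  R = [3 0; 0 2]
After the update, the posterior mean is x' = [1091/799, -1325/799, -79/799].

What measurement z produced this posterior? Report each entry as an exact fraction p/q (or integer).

x̄ = F·x = [-2, -17, 10]
P̄ = F·P·Fᵀ + Q = [8 -9 -4; -9 42 -6; -4 -6 11]
S = H·P̄·Hᵀ + R = [368 114; 114 44]
K = P̄·Hᵀ·S⁻¹ = [-359/1598 1257/1598; -57/799 -615/799; 236/799 -1005/1598]
x' − x̄ = [2689/799, 12258/799, -8069/799] = K·y
y = (KᵀK)⁻¹·Kᵀ·(x' − x̄) = [-64, -14]
z = y + H·x̄ = [-64, -14] + [65, 17] = [1, 3]

z = [1, 3]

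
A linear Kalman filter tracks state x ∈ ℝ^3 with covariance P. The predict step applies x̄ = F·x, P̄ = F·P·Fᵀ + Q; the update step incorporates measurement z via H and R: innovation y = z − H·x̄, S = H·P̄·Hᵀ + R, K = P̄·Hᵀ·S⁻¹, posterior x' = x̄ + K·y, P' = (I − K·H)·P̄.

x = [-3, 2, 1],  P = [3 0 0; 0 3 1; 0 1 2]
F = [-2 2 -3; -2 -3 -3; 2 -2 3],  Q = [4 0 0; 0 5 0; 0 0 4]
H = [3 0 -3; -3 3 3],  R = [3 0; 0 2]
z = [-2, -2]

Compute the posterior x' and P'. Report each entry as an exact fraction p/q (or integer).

x̄ = F·x = [7, -3, -7]
P̄ = F·P·Fᵀ + Q = [34 15 -30; 15 80 -15; -30 -15 34]
y = z − H·x̄ = [-44, 49]
S = H·P̄·Hᵀ + R = [1155 -882; -882 1334]
K = P̄·Hᵀ·S⁻¹ = [21079/127141 -21/36326; 42060/127141 6015/18163; -21079/127141 21/36326]
x' = x̄ + K·y = [-82181/254282, -168918/127141, 82181/254282]
P' = (I − K·H)·P̄ = [529643/254282 21030/127141 487485/254282; 21030/127141 70130/127141 -21030/127141; 487485/254282 -21030/127141 529643/254282]

x' = [-82181/254282, -168918/127141, 82181/254282]
P' = [529643/254282 21030/127141 487485/254282; 21030/127141 70130/127141 -21030/127141; 487485/254282 -21030/127141 529643/254282]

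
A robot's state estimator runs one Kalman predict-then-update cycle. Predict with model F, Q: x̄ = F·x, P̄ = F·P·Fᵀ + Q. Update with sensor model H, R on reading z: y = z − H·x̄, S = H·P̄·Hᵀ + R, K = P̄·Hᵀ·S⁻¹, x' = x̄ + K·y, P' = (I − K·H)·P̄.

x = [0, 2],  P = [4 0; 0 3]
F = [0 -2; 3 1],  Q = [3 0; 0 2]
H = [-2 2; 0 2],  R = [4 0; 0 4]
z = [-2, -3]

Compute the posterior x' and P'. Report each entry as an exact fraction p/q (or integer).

x̄ = F·x = [-4, 2]
P̄ = F·P·Fᵀ + Q = [15 -6; -6 41]
y = z − H·x̄ = [-14, -7]
S = H·P̄·Hᵀ + R = [276 188; 188 168]
K = P̄·Hᵀ·S⁻¹ = [-300/689 573/1378; 47/1378 310/689]
x' = x̄ + K·y = [-1123/1378, -1121/689]
P' = (I − K·H)·P̄ = [1173/689 573/689; 573/689 620/689]

x' = [-1123/1378, -1121/689]
P' = [1173/689 573/689; 573/689 620/689]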